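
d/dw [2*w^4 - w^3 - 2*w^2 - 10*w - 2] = 8*w^3 - 3*w^2 - 4*w - 10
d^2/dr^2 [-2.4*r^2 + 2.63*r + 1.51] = -4.80000000000000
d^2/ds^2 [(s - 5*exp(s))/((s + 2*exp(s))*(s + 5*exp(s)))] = 2*(-6*s^4*exp(s) + 22*s^3*exp(2*s) + 24*s^3*exp(s) + s^3 + 255*s^2*exp(3*s) + 60*s^2*exp(2*s) - 15*s^2*exp(s) + 375*s*exp(4*s) - 300*s*exp(3*s) - 135*s*exp(2*s) - 250*exp(5*s) - 900*exp(4*s) - 265*exp(3*s))/(s^6 + 21*s^5*exp(s) + 177*s^4*exp(2*s) + 763*s^3*exp(3*s) + 1770*s^2*exp(4*s) + 2100*s*exp(5*s) + 1000*exp(6*s))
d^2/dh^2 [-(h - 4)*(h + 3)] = -2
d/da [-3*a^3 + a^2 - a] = -9*a^2 + 2*a - 1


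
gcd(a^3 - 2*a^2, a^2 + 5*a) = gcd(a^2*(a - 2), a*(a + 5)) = a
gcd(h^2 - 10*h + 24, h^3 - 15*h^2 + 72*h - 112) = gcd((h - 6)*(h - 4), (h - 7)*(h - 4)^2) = h - 4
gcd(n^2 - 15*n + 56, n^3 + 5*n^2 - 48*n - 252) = n - 7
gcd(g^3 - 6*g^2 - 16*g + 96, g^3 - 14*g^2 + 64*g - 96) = g^2 - 10*g + 24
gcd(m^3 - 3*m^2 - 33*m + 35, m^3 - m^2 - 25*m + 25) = m^2 + 4*m - 5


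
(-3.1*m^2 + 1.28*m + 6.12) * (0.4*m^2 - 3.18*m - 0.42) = -1.24*m^4 + 10.37*m^3 - 0.3204*m^2 - 19.9992*m - 2.5704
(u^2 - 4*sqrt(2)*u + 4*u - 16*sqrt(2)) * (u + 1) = u^3 - 4*sqrt(2)*u^2 + 5*u^2 - 20*sqrt(2)*u + 4*u - 16*sqrt(2)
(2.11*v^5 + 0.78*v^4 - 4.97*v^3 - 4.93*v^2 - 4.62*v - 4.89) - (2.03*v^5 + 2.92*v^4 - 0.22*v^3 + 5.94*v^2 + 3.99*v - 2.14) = 0.0800000000000001*v^5 - 2.14*v^4 - 4.75*v^3 - 10.87*v^2 - 8.61*v - 2.75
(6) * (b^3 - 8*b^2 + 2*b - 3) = 6*b^3 - 48*b^2 + 12*b - 18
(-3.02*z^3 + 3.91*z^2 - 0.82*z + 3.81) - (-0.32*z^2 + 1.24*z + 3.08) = -3.02*z^3 + 4.23*z^2 - 2.06*z + 0.73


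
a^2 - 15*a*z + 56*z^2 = (a - 8*z)*(a - 7*z)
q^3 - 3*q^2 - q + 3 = (q - 3)*(q - 1)*(q + 1)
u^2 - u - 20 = (u - 5)*(u + 4)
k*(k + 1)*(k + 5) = k^3 + 6*k^2 + 5*k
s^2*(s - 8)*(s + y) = s^4 + s^3*y - 8*s^3 - 8*s^2*y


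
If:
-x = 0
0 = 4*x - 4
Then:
No Solution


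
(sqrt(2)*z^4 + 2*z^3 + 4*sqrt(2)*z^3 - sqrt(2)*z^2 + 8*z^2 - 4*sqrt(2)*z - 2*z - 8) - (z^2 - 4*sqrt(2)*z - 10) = sqrt(2)*z^4 + 2*z^3 + 4*sqrt(2)*z^3 - sqrt(2)*z^2 + 7*z^2 - 2*z + 2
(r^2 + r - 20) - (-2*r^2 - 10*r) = 3*r^2 + 11*r - 20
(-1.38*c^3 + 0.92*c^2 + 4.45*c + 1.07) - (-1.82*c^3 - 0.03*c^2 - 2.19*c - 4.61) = 0.44*c^3 + 0.95*c^2 + 6.64*c + 5.68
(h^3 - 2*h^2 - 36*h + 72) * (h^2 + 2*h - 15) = h^5 - 55*h^3 + 30*h^2 + 684*h - 1080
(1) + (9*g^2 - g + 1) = 9*g^2 - g + 2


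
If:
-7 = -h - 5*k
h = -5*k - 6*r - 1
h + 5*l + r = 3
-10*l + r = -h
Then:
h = 10/3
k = 11/15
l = 1/5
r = -4/3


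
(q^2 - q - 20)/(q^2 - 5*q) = (q + 4)/q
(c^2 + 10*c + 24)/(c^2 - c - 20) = (c + 6)/(c - 5)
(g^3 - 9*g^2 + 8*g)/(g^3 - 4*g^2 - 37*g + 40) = g/(g + 5)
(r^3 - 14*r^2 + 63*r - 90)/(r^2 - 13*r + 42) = (r^2 - 8*r + 15)/(r - 7)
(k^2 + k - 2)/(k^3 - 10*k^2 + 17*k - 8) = (k + 2)/(k^2 - 9*k + 8)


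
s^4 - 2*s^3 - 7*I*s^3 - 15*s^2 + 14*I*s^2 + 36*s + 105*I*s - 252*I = (s - 3)^2*(s + 4)*(s - 7*I)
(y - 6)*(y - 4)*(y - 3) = y^3 - 13*y^2 + 54*y - 72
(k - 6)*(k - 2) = k^2 - 8*k + 12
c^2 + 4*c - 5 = (c - 1)*(c + 5)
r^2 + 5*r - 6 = (r - 1)*(r + 6)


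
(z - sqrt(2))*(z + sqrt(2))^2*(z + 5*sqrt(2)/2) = z^4 + 7*sqrt(2)*z^3/2 + 3*z^2 - 7*sqrt(2)*z - 10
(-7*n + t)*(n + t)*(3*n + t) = -21*n^3 - 25*n^2*t - 3*n*t^2 + t^3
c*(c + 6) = c^2 + 6*c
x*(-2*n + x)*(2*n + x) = -4*n^2*x + x^3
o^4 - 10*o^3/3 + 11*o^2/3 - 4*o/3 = o*(o - 4/3)*(o - 1)^2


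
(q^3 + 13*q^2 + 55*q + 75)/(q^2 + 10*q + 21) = (q^2 + 10*q + 25)/(q + 7)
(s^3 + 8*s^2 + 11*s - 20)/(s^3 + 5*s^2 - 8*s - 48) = (s^2 + 4*s - 5)/(s^2 + s - 12)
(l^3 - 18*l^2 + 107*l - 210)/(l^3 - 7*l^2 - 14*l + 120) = (l - 7)/(l + 4)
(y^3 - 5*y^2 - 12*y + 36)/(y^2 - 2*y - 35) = (-y^3 + 5*y^2 + 12*y - 36)/(-y^2 + 2*y + 35)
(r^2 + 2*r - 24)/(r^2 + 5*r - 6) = (r - 4)/(r - 1)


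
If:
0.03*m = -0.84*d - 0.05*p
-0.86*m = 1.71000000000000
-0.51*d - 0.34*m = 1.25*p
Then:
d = 0.04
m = -1.99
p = 0.52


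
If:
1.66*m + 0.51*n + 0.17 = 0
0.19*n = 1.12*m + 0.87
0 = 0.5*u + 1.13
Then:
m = -0.54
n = 1.41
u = -2.26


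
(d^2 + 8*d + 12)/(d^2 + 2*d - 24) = (d + 2)/(d - 4)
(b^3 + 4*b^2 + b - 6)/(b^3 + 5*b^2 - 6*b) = (b^2 + 5*b + 6)/(b*(b + 6))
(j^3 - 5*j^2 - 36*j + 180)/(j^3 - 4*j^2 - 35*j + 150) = (j - 6)/(j - 5)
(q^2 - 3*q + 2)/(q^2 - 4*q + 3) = (q - 2)/(q - 3)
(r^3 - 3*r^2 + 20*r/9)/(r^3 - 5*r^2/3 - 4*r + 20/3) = r*(3*r - 4)/(3*(r^2 - 4))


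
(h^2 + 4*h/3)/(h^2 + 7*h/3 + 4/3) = h/(h + 1)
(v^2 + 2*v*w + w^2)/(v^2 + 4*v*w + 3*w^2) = (v + w)/(v + 3*w)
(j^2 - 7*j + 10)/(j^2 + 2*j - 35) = (j - 2)/(j + 7)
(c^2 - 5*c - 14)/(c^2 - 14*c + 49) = (c + 2)/(c - 7)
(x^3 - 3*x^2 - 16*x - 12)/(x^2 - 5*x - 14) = (x^2 - 5*x - 6)/(x - 7)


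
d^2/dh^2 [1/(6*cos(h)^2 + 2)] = 3*(-6*sin(h)^4 + sin(h)^2 + 4)/(3*cos(h)^2 + 1)^3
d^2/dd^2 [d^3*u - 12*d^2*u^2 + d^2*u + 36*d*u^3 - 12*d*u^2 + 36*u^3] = 2*u*(3*d - 12*u + 1)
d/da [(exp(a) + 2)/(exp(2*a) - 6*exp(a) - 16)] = -exp(a)/(exp(2*a) - 16*exp(a) + 64)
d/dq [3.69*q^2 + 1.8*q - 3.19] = 7.38*q + 1.8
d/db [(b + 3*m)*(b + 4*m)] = 2*b + 7*m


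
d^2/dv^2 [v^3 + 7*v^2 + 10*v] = 6*v + 14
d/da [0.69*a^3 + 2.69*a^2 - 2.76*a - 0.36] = 2.07*a^2 + 5.38*a - 2.76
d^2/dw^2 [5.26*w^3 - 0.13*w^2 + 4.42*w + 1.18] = 31.56*w - 0.26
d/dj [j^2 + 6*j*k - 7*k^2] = 2*j + 6*k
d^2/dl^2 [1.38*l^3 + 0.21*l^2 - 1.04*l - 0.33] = 8.28*l + 0.42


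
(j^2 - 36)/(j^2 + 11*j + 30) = (j - 6)/(j + 5)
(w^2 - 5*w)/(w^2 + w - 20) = w*(w - 5)/(w^2 + w - 20)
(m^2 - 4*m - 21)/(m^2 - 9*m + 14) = (m + 3)/(m - 2)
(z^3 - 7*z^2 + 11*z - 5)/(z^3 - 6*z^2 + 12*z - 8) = (z^3 - 7*z^2 + 11*z - 5)/(z^3 - 6*z^2 + 12*z - 8)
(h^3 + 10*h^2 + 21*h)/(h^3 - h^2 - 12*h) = (h + 7)/(h - 4)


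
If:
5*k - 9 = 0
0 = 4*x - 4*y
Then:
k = 9/5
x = y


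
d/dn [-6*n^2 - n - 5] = -12*n - 1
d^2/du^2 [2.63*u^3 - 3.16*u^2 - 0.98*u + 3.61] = 15.78*u - 6.32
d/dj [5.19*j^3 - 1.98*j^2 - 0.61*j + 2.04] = 15.57*j^2 - 3.96*j - 0.61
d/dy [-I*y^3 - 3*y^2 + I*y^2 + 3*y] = -3*I*y^2 + 2*y*(-3 + I) + 3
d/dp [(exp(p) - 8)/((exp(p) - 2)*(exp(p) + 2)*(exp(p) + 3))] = (-2*exp(3*p) + 21*exp(2*p) + 48*exp(p) - 44)*exp(p)/(exp(6*p) + 6*exp(5*p) + exp(4*p) - 48*exp(3*p) - 56*exp(2*p) + 96*exp(p) + 144)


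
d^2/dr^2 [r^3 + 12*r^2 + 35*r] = 6*r + 24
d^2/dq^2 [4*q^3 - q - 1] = 24*q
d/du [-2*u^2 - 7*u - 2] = -4*u - 7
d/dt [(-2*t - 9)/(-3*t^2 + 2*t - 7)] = 2*(-3*t^2 - 27*t + 16)/(9*t^4 - 12*t^3 + 46*t^2 - 28*t + 49)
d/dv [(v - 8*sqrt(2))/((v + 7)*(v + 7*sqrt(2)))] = ((-v + 8*sqrt(2))*(v + 7) + (-v + 8*sqrt(2))*(v + 7*sqrt(2)) + (v + 7)*(v + 7*sqrt(2)))/((v + 7)^2*(v + 7*sqrt(2))^2)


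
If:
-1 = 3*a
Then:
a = -1/3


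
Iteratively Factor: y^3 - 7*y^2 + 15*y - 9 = (y - 3)*(y^2 - 4*y + 3) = (y - 3)*(y - 1)*(y - 3)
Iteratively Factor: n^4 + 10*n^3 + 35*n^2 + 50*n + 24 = (n + 3)*(n^3 + 7*n^2 + 14*n + 8) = (n + 2)*(n + 3)*(n^2 + 5*n + 4) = (n + 1)*(n + 2)*(n + 3)*(n + 4)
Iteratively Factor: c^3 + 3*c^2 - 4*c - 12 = (c + 2)*(c^2 + c - 6) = (c + 2)*(c + 3)*(c - 2)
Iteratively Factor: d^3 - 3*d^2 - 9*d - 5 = (d + 1)*(d^2 - 4*d - 5) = (d + 1)^2*(d - 5)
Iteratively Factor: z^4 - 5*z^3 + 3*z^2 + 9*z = (z + 1)*(z^3 - 6*z^2 + 9*z) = (z - 3)*(z + 1)*(z^2 - 3*z) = (z - 3)^2*(z + 1)*(z)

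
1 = 1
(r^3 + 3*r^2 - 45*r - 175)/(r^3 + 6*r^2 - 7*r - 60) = (r^2 - 2*r - 35)/(r^2 + r - 12)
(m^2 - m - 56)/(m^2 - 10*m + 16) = (m + 7)/(m - 2)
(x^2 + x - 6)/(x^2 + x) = (x^2 + x - 6)/(x*(x + 1))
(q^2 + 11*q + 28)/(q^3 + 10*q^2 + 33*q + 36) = (q + 7)/(q^2 + 6*q + 9)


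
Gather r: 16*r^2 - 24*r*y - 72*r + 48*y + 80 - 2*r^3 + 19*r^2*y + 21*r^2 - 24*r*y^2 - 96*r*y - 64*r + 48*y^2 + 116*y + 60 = -2*r^3 + r^2*(19*y + 37) + r*(-24*y^2 - 120*y - 136) + 48*y^2 + 164*y + 140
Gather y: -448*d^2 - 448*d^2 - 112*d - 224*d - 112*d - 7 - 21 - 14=-896*d^2 - 448*d - 42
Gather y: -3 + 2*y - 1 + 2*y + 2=4*y - 2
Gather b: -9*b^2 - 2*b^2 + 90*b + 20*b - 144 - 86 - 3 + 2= -11*b^2 + 110*b - 231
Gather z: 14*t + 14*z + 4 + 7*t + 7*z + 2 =21*t + 21*z + 6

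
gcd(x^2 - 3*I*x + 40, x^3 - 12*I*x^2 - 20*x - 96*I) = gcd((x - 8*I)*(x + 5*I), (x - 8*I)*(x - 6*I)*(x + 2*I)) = x - 8*I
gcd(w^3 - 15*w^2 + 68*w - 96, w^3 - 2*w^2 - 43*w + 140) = w - 4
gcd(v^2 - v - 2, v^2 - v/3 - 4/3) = v + 1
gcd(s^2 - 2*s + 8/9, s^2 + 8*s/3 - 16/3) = s - 4/3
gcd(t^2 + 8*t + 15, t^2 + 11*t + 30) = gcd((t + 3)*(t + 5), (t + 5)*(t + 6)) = t + 5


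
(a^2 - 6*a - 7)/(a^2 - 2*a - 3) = (a - 7)/(a - 3)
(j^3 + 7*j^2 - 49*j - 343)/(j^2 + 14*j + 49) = j - 7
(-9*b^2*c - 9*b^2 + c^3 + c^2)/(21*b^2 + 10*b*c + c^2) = (-3*b*c - 3*b + c^2 + c)/(7*b + c)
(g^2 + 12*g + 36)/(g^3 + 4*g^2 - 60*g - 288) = 1/(g - 8)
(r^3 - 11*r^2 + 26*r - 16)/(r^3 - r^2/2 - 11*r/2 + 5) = 2*(r - 8)/(2*r + 5)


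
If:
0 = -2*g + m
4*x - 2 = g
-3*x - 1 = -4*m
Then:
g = 10/29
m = 20/29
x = 17/29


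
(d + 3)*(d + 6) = d^2 + 9*d + 18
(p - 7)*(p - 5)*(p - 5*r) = p^3 - 5*p^2*r - 12*p^2 + 60*p*r + 35*p - 175*r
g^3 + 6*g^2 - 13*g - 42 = (g - 3)*(g + 2)*(g + 7)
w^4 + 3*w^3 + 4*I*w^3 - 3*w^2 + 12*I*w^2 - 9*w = w*(w + 3)*(w + I)*(w + 3*I)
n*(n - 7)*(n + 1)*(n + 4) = n^4 - 2*n^3 - 31*n^2 - 28*n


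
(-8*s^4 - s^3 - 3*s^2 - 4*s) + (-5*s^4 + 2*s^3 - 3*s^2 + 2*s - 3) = -13*s^4 + s^3 - 6*s^2 - 2*s - 3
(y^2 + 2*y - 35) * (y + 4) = y^3 + 6*y^2 - 27*y - 140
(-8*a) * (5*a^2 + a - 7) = -40*a^3 - 8*a^2 + 56*a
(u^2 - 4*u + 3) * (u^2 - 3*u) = u^4 - 7*u^3 + 15*u^2 - 9*u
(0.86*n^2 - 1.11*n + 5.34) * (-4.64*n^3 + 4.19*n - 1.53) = -3.9904*n^5 + 5.1504*n^4 - 21.1742*n^3 - 5.9667*n^2 + 24.0729*n - 8.1702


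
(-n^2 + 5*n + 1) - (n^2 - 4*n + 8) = -2*n^2 + 9*n - 7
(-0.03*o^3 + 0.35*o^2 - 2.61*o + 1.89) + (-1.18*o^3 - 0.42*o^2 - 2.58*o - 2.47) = -1.21*o^3 - 0.07*o^2 - 5.19*o - 0.58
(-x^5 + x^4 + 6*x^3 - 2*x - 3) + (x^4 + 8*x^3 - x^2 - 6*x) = -x^5 + 2*x^4 + 14*x^3 - x^2 - 8*x - 3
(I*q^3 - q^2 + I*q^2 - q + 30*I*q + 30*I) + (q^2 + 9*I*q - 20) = I*q^3 + I*q^2 - q + 39*I*q - 20 + 30*I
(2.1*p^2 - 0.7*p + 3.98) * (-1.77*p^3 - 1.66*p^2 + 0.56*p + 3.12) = -3.717*p^5 - 2.247*p^4 - 4.7066*p^3 - 0.446799999999999*p^2 + 0.0448000000000004*p + 12.4176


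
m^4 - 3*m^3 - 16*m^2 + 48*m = m*(m - 4)*(m - 3)*(m + 4)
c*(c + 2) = c^2 + 2*c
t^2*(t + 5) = t^3 + 5*t^2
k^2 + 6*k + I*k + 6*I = (k + 6)*(k + I)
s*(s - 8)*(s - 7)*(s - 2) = s^4 - 17*s^3 + 86*s^2 - 112*s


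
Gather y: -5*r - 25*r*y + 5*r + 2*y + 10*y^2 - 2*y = -25*r*y + 10*y^2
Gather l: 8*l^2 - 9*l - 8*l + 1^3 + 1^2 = 8*l^2 - 17*l + 2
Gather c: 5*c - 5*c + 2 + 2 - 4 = 0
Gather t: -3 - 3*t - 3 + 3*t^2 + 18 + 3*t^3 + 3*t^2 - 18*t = 3*t^3 + 6*t^2 - 21*t + 12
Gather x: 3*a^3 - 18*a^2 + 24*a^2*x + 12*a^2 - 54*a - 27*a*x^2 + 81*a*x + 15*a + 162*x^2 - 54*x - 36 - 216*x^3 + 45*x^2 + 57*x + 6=3*a^3 - 6*a^2 - 39*a - 216*x^3 + x^2*(207 - 27*a) + x*(24*a^2 + 81*a + 3) - 30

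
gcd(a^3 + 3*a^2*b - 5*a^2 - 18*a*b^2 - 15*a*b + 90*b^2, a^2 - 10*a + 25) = a - 5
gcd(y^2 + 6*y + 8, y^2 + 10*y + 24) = y + 4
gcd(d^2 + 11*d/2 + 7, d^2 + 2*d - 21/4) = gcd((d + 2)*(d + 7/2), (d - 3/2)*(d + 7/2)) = d + 7/2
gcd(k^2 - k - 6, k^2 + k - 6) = 1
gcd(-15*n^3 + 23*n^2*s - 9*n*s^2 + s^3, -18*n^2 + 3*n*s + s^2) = -3*n + s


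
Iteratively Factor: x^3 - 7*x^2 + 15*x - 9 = (x - 3)*(x^2 - 4*x + 3) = (x - 3)^2*(x - 1)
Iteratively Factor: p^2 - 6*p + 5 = (p - 5)*(p - 1)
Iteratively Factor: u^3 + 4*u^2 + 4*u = (u + 2)*(u^2 + 2*u) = (u + 2)^2*(u)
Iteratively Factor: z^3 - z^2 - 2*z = (z)*(z^2 - z - 2) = z*(z + 1)*(z - 2)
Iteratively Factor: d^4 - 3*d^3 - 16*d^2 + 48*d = (d)*(d^3 - 3*d^2 - 16*d + 48) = d*(d - 3)*(d^2 - 16) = d*(d - 3)*(d + 4)*(d - 4)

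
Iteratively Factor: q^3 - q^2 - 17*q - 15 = (q - 5)*(q^2 + 4*q + 3) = (q - 5)*(q + 3)*(q + 1)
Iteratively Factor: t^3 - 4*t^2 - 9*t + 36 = (t + 3)*(t^2 - 7*t + 12) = (t - 4)*(t + 3)*(t - 3)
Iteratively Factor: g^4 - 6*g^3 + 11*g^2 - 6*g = (g - 3)*(g^3 - 3*g^2 + 2*g) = g*(g - 3)*(g^2 - 3*g + 2) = g*(g - 3)*(g - 1)*(g - 2)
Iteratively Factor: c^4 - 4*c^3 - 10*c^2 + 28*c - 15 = (c - 5)*(c^3 + c^2 - 5*c + 3) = (c - 5)*(c - 1)*(c^2 + 2*c - 3) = (c - 5)*(c - 1)^2*(c + 3)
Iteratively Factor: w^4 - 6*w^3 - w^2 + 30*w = (w - 5)*(w^3 - w^2 - 6*w) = (w - 5)*(w - 3)*(w^2 + 2*w) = (w - 5)*(w - 3)*(w + 2)*(w)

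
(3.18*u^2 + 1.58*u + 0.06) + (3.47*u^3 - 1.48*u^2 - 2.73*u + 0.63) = 3.47*u^3 + 1.7*u^2 - 1.15*u + 0.69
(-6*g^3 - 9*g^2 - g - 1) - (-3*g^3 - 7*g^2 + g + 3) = -3*g^3 - 2*g^2 - 2*g - 4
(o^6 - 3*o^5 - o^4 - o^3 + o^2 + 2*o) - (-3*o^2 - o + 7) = o^6 - 3*o^5 - o^4 - o^3 + 4*o^2 + 3*o - 7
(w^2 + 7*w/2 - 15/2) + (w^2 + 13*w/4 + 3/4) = 2*w^2 + 27*w/4 - 27/4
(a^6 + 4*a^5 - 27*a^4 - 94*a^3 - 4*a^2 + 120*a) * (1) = a^6 + 4*a^5 - 27*a^4 - 94*a^3 - 4*a^2 + 120*a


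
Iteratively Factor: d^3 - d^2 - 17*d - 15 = (d - 5)*(d^2 + 4*d + 3) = (d - 5)*(d + 1)*(d + 3)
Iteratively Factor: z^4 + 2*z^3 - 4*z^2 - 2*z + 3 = (z + 3)*(z^3 - z^2 - z + 1) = (z - 1)*(z + 3)*(z^2 - 1) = (z - 1)*(z + 1)*(z + 3)*(z - 1)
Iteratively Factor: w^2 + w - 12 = (w - 3)*(w + 4)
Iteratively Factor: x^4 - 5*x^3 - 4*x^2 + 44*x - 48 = (x - 2)*(x^3 - 3*x^2 - 10*x + 24) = (x - 2)^2*(x^2 - x - 12) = (x - 4)*(x - 2)^2*(x + 3)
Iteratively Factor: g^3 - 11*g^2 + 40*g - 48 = (g - 3)*(g^2 - 8*g + 16) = (g - 4)*(g - 3)*(g - 4)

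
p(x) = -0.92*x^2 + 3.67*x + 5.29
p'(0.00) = 3.67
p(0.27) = 6.21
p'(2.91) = -1.68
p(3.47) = 6.95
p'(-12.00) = 25.75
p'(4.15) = -3.97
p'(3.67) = -3.08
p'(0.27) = 3.17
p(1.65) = 8.84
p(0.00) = 5.29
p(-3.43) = -18.12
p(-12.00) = -171.23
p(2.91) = 8.18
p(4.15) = 4.68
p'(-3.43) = 9.98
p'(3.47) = -2.71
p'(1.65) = 0.63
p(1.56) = 8.78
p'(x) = 3.67 - 1.84*x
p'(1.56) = 0.80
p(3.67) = 6.37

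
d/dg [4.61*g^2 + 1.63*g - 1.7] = 9.22*g + 1.63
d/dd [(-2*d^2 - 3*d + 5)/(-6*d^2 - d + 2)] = (-16*d^2 + 52*d - 1)/(36*d^4 + 12*d^3 - 23*d^2 - 4*d + 4)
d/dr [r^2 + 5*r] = 2*r + 5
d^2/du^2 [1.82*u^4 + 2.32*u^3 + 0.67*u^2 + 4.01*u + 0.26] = 21.84*u^2 + 13.92*u + 1.34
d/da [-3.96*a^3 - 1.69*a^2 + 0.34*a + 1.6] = -11.88*a^2 - 3.38*a + 0.34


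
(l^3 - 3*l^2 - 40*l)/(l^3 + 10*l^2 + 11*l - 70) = l*(l - 8)/(l^2 + 5*l - 14)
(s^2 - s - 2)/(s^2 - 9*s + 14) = (s + 1)/(s - 7)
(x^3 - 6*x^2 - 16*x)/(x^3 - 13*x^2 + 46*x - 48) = x*(x + 2)/(x^2 - 5*x + 6)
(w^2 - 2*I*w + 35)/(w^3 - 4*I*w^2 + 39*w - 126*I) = (w + 5*I)/(w^2 + 3*I*w + 18)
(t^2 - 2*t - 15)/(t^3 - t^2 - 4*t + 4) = (t^2 - 2*t - 15)/(t^3 - t^2 - 4*t + 4)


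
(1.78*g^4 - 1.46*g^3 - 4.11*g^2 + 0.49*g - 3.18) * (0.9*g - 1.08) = 1.602*g^5 - 3.2364*g^4 - 2.1222*g^3 + 4.8798*g^2 - 3.3912*g + 3.4344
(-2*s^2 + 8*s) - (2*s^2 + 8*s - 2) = 2 - 4*s^2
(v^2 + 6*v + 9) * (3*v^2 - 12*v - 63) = 3*v^4 + 6*v^3 - 108*v^2 - 486*v - 567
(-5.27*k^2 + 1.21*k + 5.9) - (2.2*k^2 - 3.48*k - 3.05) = -7.47*k^2 + 4.69*k + 8.95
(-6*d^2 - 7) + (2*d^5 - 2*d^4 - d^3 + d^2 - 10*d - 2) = 2*d^5 - 2*d^4 - d^3 - 5*d^2 - 10*d - 9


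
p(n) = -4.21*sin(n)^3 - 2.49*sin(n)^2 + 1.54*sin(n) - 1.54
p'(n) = -12.63*sin(n)^2*cos(n) - 4.98*sin(n)*cos(n) + 1.54*cos(n)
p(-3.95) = -3.32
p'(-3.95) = 5.99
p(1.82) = -6.22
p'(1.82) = 3.74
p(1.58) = -6.70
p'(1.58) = 0.15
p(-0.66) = -2.45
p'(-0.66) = -0.12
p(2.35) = -3.22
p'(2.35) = 5.90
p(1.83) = -6.18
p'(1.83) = 3.86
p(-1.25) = -1.65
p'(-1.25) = -1.61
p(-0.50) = -2.39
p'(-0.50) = 0.90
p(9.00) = -1.62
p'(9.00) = 2.42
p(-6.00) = -1.40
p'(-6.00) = -0.80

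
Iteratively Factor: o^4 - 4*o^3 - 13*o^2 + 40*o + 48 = (o - 4)*(o^3 - 13*o - 12) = (o - 4)*(o + 1)*(o^2 - o - 12) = (o - 4)^2*(o + 1)*(o + 3)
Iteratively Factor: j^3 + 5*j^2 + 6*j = (j + 2)*(j^2 + 3*j) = j*(j + 2)*(j + 3)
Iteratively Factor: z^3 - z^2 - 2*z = (z + 1)*(z^2 - 2*z) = (z - 2)*(z + 1)*(z)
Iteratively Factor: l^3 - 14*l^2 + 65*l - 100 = (l - 5)*(l^2 - 9*l + 20) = (l - 5)*(l - 4)*(l - 5)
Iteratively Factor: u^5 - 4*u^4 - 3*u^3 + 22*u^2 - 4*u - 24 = (u - 3)*(u^4 - u^3 - 6*u^2 + 4*u + 8) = (u - 3)*(u + 2)*(u^3 - 3*u^2 + 4) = (u - 3)*(u - 2)*(u + 2)*(u^2 - u - 2) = (u - 3)*(u - 2)^2*(u + 2)*(u + 1)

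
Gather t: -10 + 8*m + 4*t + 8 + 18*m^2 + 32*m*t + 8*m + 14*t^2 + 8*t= 18*m^2 + 16*m + 14*t^2 + t*(32*m + 12) - 2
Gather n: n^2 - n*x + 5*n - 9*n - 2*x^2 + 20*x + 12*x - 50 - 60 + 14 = n^2 + n*(-x - 4) - 2*x^2 + 32*x - 96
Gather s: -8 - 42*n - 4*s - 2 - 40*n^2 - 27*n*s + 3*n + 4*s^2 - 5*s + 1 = -40*n^2 - 39*n + 4*s^2 + s*(-27*n - 9) - 9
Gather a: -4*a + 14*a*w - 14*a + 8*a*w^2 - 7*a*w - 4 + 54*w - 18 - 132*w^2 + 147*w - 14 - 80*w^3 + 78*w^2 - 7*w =a*(8*w^2 + 7*w - 18) - 80*w^3 - 54*w^2 + 194*w - 36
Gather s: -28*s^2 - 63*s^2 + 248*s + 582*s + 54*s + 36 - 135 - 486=-91*s^2 + 884*s - 585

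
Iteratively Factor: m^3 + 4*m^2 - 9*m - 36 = (m + 3)*(m^2 + m - 12) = (m - 3)*(m + 3)*(m + 4)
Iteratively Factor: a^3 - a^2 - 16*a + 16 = (a - 1)*(a^2 - 16) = (a - 1)*(a + 4)*(a - 4)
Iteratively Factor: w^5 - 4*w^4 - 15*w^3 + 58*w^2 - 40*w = (w - 5)*(w^4 + w^3 - 10*w^2 + 8*w) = (w - 5)*(w - 1)*(w^3 + 2*w^2 - 8*w) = (w - 5)*(w - 2)*(w - 1)*(w^2 + 4*w) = (w - 5)*(w - 2)*(w - 1)*(w + 4)*(w)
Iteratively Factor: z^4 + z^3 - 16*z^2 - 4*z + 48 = (z + 2)*(z^3 - z^2 - 14*z + 24) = (z - 3)*(z + 2)*(z^2 + 2*z - 8) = (z - 3)*(z - 2)*(z + 2)*(z + 4)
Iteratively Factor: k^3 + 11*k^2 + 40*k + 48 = (k + 4)*(k^2 + 7*k + 12) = (k + 3)*(k + 4)*(k + 4)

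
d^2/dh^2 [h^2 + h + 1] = 2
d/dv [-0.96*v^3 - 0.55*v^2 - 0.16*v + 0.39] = -2.88*v^2 - 1.1*v - 0.16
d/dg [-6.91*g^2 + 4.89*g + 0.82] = 4.89 - 13.82*g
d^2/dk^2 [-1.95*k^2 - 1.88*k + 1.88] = -3.90000000000000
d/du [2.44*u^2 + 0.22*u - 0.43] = 4.88*u + 0.22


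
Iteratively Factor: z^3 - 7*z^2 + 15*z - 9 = (z - 3)*(z^2 - 4*z + 3) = (z - 3)*(z - 1)*(z - 3)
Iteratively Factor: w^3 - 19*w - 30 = (w + 2)*(w^2 - 2*w - 15) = (w + 2)*(w + 3)*(w - 5)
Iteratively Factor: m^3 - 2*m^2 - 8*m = (m)*(m^2 - 2*m - 8) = m*(m - 4)*(m + 2)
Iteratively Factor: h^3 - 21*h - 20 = (h + 4)*(h^2 - 4*h - 5) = (h - 5)*(h + 4)*(h + 1)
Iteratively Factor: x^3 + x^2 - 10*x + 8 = (x + 4)*(x^2 - 3*x + 2) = (x - 1)*(x + 4)*(x - 2)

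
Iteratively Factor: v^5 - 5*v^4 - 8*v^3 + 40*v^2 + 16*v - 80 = (v - 2)*(v^4 - 3*v^3 - 14*v^2 + 12*v + 40) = (v - 2)^2*(v^3 - v^2 - 16*v - 20) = (v - 5)*(v - 2)^2*(v^2 + 4*v + 4) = (v - 5)*(v - 2)^2*(v + 2)*(v + 2)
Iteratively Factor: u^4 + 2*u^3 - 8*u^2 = (u + 4)*(u^3 - 2*u^2) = (u - 2)*(u + 4)*(u^2) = u*(u - 2)*(u + 4)*(u)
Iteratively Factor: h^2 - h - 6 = (h - 3)*(h + 2)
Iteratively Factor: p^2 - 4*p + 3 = (p - 3)*(p - 1)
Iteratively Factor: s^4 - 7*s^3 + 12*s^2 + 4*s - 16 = (s - 2)*(s^3 - 5*s^2 + 2*s + 8) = (s - 2)^2*(s^2 - 3*s - 4) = (s - 4)*(s - 2)^2*(s + 1)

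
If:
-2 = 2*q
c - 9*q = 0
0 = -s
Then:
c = -9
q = -1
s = 0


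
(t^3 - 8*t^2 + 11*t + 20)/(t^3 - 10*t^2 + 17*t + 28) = (t - 5)/(t - 7)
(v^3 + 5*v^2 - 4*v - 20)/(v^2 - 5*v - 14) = (v^2 + 3*v - 10)/(v - 7)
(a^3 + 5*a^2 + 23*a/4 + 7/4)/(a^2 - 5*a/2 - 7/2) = (4*a^2 + 16*a + 7)/(2*(2*a - 7))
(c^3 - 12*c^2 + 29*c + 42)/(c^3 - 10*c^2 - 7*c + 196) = (c^2 - 5*c - 6)/(c^2 - 3*c - 28)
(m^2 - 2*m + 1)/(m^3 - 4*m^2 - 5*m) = (-m^2 + 2*m - 1)/(m*(-m^2 + 4*m + 5))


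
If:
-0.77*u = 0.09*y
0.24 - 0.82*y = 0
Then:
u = -0.03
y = 0.29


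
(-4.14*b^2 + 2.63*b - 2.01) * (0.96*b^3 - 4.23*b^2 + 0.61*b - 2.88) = -3.9744*b^5 + 20.037*b^4 - 15.5799*b^3 + 22.0298*b^2 - 8.8005*b + 5.7888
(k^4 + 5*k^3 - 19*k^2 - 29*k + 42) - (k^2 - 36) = k^4 + 5*k^3 - 20*k^2 - 29*k + 78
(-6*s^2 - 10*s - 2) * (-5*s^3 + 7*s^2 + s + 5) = 30*s^5 + 8*s^4 - 66*s^3 - 54*s^2 - 52*s - 10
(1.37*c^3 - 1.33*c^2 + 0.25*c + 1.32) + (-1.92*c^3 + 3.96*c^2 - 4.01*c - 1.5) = -0.55*c^3 + 2.63*c^2 - 3.76*c - 0.18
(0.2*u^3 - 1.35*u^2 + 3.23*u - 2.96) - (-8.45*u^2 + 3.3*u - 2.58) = 0.2*u^3 + 7.1*u^2 - 0.0699999999999998*u - 0.38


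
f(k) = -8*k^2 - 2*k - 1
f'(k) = -16*k - 2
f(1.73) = -28.40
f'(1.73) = -29.68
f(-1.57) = -17.58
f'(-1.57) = 23.12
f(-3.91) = -115.48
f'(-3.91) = 60.56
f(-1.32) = -12.30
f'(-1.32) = 19.12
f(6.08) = -308.89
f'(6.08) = -99.28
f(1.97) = -35.99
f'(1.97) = -33.52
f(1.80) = -30.52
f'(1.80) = -30.80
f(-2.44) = -43.75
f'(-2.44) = 37.04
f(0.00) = -1.00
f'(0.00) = -2.00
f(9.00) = -667.00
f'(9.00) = -146.00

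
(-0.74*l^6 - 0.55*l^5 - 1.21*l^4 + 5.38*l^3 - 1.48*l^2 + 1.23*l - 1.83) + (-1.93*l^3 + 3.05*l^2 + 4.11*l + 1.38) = -0.74*l^6 - 0.55*l^5 - 1.21*l^4 + 3.45*l^3 + 1.57*l^2 + 5.34*l - 0.45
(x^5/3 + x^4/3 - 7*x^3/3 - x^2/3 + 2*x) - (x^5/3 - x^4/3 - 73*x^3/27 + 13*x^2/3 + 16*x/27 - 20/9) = 2*x^4/3 + 10*x^3/27 - 14*x^2/3 + 38*x/27 + 20/9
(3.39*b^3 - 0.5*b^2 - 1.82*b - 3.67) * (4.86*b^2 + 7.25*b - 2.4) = 16.4754*b^5 + 22.1475*b^4 - 20.6062*b^3 - 29.8312*b^2 - 22.2395*b + 8.808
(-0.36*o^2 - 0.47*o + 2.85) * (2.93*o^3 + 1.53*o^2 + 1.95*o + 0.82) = -1.0548*o^5 - 1.9279*o^4 + 6.9294*o^3 + 3.1488*o^2 + 5.1721*o + 2.337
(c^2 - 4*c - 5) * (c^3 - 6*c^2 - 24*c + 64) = c^5 - 10*c^4 - 5*c^3 + 190*c^2 - 136*c - 320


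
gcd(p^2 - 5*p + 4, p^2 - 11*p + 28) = p - 4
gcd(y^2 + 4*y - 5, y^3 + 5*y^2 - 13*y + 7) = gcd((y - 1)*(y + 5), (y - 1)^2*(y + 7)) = y - 1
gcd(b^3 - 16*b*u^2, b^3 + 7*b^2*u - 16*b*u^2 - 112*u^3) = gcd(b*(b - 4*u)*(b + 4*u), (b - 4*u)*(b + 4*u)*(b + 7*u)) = -b^2 + 16*u^2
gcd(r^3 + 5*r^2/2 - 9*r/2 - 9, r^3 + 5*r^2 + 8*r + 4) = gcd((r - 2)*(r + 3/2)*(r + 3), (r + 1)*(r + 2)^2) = 1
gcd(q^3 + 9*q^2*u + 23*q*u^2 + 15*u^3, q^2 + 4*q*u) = 1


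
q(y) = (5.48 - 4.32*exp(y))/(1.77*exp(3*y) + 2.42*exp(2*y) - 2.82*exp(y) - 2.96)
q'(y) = (5.48 - 4.32*exp(y))*(-5.31*exp(3*y) - 4.84*exp(2*y) + 2.82*exp(y))/(1.77*exp(3*y) + 2.42*exp(2*y) - 2.82*exp(y) - 2.96)^2 - 4.32*exp(y)/(1.77*exp(3*y) + 2.42*exp(2*y) - 2.82*exp(y) - 2.96)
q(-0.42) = -0.81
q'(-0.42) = 0.44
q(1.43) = -0.08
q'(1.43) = 0.12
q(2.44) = -0.01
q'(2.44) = 0.03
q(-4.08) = -1.80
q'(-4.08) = 0.05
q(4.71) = -0.00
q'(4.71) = 0.00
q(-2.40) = -1.59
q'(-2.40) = 0.23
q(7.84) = -0.00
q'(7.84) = 0.00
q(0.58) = -0.23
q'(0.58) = 0.16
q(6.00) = 0.00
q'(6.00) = 0.00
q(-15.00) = -1.85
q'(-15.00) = 0.00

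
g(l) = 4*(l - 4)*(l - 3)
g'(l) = 8*l - 28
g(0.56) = 33.57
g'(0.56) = -23.52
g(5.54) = 15.65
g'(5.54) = 16.32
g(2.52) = 2.84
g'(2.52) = -7.84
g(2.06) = 7.29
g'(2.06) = -11.52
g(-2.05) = 122.21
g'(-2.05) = -44.40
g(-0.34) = 57.98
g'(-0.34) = -30.72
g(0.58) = 33.11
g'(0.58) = -23.36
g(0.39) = 37.69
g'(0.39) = -24.88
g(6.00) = 24.00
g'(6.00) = 20.00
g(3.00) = 0.00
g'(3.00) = -4.00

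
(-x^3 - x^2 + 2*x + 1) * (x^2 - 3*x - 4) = -x^5 + 2*x^4 + 9*x^3 - x^2 - 11*x - 4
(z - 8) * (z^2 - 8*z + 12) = z^3 - 16*z^2 + 76*z - 96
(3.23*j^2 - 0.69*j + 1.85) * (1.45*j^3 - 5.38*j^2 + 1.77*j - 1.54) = 4.6835*j^5 - 18.3779*j^4 + 12.1118*j^3 - 16.1485*j^2 + 4.3371*j - 2.849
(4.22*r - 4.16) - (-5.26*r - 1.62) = 9.48*r - 2.54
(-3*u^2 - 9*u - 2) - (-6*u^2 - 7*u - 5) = 3*u^2 - 2*u + 3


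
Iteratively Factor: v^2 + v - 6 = (v - 2)*(v + 3)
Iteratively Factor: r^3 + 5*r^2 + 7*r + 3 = (r + 1)*(r^2 + 4*r + 3) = (r + 1)^2*(r + 3)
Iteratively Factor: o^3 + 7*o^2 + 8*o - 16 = (o + 4)*(o^2 + 3*o - 4) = (o - 1)*(o + 4)*(o + 4)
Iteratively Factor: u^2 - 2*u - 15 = (u - 5)*(u + 3)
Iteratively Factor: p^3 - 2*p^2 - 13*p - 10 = (p + 1)*(p^2 - 3*p - 10) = (p + 1)*(p + 2)*(p - 5)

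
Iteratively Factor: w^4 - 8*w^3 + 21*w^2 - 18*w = (w)*(w^3 - 8*w^2 + 21*w - 18) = w*(w - 3)*(w^2 - 5*w + 6) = w*(w - 3)^2*(w - 2)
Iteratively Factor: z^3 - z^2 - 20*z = (z + 4)*(z^2 - 5*z) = z*(z + 4)*(z - 5)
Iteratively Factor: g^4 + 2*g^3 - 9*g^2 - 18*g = (g + 3)*(g^3 - g^2 - 6*g) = (g + 2)*(g + 3)*(g^2 - 3*g) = (g - 3)*(g + 2)*(g + 3)*(g)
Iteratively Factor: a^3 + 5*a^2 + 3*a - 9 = (a + 3)*(a^2 + 2*a - 3) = (a + 3)^2*(a - 1)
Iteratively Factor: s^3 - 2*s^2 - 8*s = (s + 2)*(s^2 - 4*s) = (s - 4)*(s + 2)*(s)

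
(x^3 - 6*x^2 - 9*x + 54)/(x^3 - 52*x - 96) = (-x^3 + 6*x^2 + 9*x - 54)/(-x^3 + 52*x + 96)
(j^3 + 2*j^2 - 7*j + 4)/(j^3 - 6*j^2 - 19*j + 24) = (j^2 + 3*j - 4)/(j^2 - 5*j - 24)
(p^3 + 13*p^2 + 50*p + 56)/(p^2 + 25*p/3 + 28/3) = 3*(p^2 + 6*p + 8)/(3*p + 4)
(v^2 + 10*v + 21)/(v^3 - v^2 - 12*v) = (v + 7)/(v*(v - 4))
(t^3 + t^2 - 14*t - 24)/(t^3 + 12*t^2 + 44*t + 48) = (t^2 - t - 12)/(t^2 + 10*t + 24)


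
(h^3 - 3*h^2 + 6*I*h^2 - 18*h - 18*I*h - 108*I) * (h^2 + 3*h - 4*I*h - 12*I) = h^5 + 2*I*h^4 - 3*h^3 - 54*h^2 - 54*I*h^2 - 648*h - 108*I*h - 1296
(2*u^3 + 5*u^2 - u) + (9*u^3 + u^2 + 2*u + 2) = 11*u^3 + 6*u^2 + u + 2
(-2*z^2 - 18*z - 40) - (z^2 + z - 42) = -3*z^2 - 19*z + 2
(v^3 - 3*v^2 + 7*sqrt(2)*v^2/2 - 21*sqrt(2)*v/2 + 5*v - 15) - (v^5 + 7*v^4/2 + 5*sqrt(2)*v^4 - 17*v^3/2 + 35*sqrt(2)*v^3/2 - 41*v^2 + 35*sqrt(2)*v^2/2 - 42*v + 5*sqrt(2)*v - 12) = -v^5 - 5*sqrt(2)*v^4 - 7*v^4/2 - 35*sqrt(2)*v^3/2 + 19*v^3/2 - 14*sqrt(2)*v^2 + 38*v^2 - 31*sqrt(2)*v/2 + 47*v - 3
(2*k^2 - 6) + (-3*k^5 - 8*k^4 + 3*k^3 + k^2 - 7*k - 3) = -3*k^5 - 8*k^4 + 3*k^3 + 3*k^2 - 7*k - 9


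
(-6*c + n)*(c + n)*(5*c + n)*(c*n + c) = -30*c^4*n - 30*c^4 - 31*c^3*n^2 - 31*c^3*n + c*n^4 + c*n^3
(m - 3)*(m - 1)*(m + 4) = m^3 - 13*m + 12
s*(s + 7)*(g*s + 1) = g*s^3 + 7*g*s^2 + s^2 + 7*s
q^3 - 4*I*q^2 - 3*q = q*(q - 3*I)*(q - I)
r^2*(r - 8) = r^3 - 8*r^2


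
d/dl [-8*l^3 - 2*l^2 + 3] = 4*l*(-6*l - 1)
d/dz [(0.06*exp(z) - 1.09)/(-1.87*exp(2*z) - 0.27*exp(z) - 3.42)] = (0.1122*exp(2*z) - 4.0766*exp(z) - 0.4995)*exp(z)/(3.4969*exp(4*z) + 1.0098*exp(3*z) + 12.8637*exp(2*z) + 1.8468*exp(z) + 11.6964)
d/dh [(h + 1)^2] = 2*h + 2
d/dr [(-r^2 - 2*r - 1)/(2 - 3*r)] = (3*r^2 - 4*r - 7)/(9*r^2 - 12*r + 4)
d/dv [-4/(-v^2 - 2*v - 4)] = 8*(-v - 1)/(v^2 + 2*v + 4)^2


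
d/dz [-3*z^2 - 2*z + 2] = -6*z - 2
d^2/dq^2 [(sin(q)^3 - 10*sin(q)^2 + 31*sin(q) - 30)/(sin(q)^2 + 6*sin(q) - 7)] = (-sin(q)^6 - 19*sin(q)^5 - 240*sin(q)^4 + 1168*sin(q)^3 - 1027*sin(q)^2 + 699*sin(q) + 956)/((sin(q) - 1)^2*(sin(q) + 7)^3)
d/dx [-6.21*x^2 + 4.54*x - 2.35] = 4.54 - 12.42*x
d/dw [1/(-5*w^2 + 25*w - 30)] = (2*w - 5)/(5*(w^2 - 5*w + 6)^2)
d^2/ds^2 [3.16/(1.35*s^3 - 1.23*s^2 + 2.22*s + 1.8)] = ((7.7736 - 25.596*s)*(1.35*s^3 - 1.23*s^2 + 2.22*s + 1.8) + 3.16*(4.05*s^2 - 2.46*s + 2.22)*(8.1*s^2 - 4.92*s + 4.44))/(1.35*s^3 - 1.23*s^2 + 2.22*s + 1.8)^3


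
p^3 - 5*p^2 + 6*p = p*(p - 3)*(p - 2)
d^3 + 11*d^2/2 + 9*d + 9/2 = (d + 1)*(d + 3/2)*(d + 3)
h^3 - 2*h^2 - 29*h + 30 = (h - 6)*(h - 1)*(h + 5)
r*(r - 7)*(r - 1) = r^3 - 8*r^2 + 7*r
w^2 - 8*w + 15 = (w - 5)*(w - 3)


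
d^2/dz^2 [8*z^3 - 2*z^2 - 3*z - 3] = 48*z - 4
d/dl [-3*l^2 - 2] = -6*l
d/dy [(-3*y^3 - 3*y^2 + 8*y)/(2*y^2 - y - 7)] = 2*(-3*y^4 + 3*y^3 + 25*y^2 + 21*y - 28)/(4*y^4 - 4*y^3 - 27*y^2 + 14*y + 49)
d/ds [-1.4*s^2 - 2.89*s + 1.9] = -2.8*s - 2.89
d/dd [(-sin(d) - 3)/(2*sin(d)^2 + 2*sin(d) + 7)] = (12*sin(d) - cos(2*d))*cos(d)/(2*sin(d) - cos(2*d) + 8)^2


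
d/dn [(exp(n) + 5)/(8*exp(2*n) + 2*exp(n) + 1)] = (-2*(exp(n) + 5)*(8*exp(n) + 1) + 8*exp(2*n) + 2*exp(n) + 1)*exp(n)/(8*exp(2*n) + 2*exp(n) + 1)^2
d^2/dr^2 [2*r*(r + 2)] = 4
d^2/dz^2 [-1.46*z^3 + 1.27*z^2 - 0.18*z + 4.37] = 2.54 - 8.76*z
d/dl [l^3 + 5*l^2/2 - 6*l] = 3*l^2 + 5*l - 6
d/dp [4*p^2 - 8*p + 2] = 8*p - 8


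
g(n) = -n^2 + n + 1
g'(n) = 1 - 2*n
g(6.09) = -30.00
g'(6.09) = -11.18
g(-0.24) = 0.70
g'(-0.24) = 1.48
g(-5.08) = -29.89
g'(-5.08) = 11.16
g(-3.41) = -14.04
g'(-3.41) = 7.82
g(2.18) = -1.57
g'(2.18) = -3.36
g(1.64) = -0.05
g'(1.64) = -2.28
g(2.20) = -1.64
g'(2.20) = -3.40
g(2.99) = -4.95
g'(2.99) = -4.98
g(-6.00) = -41.00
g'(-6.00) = 13.00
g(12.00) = -131.00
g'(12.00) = -23.00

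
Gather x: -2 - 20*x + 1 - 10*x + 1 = -30*x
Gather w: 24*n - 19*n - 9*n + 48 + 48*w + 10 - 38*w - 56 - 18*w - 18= -4*n - 8*w - 16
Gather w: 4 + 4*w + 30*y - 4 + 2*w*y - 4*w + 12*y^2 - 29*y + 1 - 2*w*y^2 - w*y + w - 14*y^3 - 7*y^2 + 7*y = w*(-2*y^2 + y + 1) - 14*y^3 + 5*y^2 + 8*y + 1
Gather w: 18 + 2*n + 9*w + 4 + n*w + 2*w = 2*n + w*(n + 11) + 22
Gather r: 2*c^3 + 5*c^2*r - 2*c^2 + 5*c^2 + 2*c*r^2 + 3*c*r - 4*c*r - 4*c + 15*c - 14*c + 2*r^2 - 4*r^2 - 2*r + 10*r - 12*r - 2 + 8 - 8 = 2*c^3 + 3*c^2 - 3*c + r^2*(2*c - 2) + r*(5*c^2 - c - 4) - 2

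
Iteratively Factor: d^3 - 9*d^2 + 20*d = (d)*(d^2 - 9*d + 20) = d*(d - 4)*(d - 5)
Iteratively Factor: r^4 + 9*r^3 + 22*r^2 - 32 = (r + 4)*(r^3 + 5*r^2 + 2*r - 8) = (r + 4)^2*(r^2 + r - 2) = (r - 1)*(r + 4)^2*(r + 2)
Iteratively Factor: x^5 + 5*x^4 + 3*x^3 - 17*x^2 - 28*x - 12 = (x + 2)*(x^4 + 3*x^3 - 3*x^2 - 11*x - 6) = (x + 2)*(x + 3)*(x^3 - 3*x - 2) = (x + 1)*(x + 2)*(x + 3)*(x^2 - x - 2) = (x - 2)*(x + 1)*(x + 2)*(x + 3)*(x + 1)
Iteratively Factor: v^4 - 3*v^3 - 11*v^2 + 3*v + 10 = (v - 5)*(v^3 + 2*v^2 - v - 2) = (v - 5)*(v + 1)*(v^2 + v - 2) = (v - 5)*(v - 1)*(v + 1)*(v + 2)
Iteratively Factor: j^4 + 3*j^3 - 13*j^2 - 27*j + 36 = (j + 3)*(j^3 - 13*j + 12) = (j - 3)*(j + 3)*(j^2 + 3*j - 4) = (j - 3)*(j + 3)*(j + 4)*(j - 1)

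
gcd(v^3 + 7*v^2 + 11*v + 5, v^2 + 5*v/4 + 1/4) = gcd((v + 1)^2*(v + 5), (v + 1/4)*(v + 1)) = v + 1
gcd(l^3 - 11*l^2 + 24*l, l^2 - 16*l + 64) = l - 8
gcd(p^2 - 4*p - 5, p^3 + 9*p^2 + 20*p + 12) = p + 1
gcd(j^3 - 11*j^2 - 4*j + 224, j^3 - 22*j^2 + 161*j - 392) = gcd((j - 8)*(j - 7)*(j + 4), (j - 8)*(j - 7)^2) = j^2 - 15*j + 56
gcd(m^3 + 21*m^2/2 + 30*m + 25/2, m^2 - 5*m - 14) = 1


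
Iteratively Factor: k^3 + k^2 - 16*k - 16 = (k - 4)*(k^2 + 5*k + 4) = (k - 4)*(k + 4)*(k + 1)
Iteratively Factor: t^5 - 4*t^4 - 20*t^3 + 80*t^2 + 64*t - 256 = (t - 2)*(t^4 - 2*t^3 - 24*t^2 + 32*t + 128) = (t - 2)*(t + 4)*(t^3 - 6*t^2 + 32) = (t - 2)*(t + 2)*(t + 4)*(t^2 - 8*t + 16) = (t - 4)*(t - 2)*(t + 2)*(t + 4)*(t - 4)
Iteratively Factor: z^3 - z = (z - 1)*(z^2 + z) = z*(z - 1)*(z + 1)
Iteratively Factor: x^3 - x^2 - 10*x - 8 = (x + 1)*(x^2 - 2*x - 8) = (x + 1)*(x + 2)*(x - 4)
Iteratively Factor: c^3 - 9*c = (c + 3)*(c^2 - 3*c) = c*(c + 3)*(c - 3)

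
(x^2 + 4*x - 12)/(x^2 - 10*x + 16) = (x + 6)/(x - 8)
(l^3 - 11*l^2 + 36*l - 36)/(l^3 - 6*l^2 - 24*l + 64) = (l^2 - 9*l + 18)/(l^2 - 4*l - 32)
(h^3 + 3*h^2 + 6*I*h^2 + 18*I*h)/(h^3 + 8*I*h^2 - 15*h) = (h^2 + h*(3 + 6*I) + 18*I)/(h^2 + 8*I*h - 15)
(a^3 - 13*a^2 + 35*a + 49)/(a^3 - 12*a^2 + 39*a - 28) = (a^2 - 6*a - 7)/(a^2 - 5*a + 4)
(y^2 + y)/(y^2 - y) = (y + 1)/(y - 1)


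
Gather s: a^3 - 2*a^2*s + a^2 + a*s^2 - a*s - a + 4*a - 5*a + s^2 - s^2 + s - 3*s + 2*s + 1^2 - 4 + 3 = a^3 + a^2 + a*s^2 - 2*a + s*(-2*a^2 - a)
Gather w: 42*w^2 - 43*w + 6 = 42*w^2 - 43*w + 6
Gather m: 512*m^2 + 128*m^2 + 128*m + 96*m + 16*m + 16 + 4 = 640*m^2 + 240*m + 20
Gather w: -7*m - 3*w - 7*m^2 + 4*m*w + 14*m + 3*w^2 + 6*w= -7*m^2 + 7*m + 3*w^2 + w*(4*m + 3)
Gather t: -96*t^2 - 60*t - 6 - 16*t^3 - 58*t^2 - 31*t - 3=-16*t^3 - 154*t^2 - 91*t - 9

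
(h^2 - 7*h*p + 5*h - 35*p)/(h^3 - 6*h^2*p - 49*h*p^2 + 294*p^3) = (-h - 5)/(-h^2 - h*p + 42*p^2)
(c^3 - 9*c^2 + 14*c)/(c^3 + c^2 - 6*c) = (c - 7)/(c + 3)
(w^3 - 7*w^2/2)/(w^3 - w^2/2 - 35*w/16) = 8*w*(7 - 2*w)/(-16*w^2 + 8*w + 35)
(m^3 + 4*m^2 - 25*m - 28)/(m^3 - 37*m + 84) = (m + 1)/(m - 3)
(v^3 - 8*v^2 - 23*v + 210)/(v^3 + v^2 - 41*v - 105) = (v - 6)/(v + 3)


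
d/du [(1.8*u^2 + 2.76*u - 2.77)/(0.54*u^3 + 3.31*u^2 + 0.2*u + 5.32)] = (-0.972*u^4 - 2.9808*u^3 - 4.2882*u^2 + 37.4894*u + 15.2372)/(0.2916*u^6 + 3.5748*u^5 + 11.1721*u^4 + 7.0696*u^3 + 35.2584*u^2 + 2.128*u + 28.3024)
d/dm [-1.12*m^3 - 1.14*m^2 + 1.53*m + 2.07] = -3.36*m^2 - 2.28*m + 1.53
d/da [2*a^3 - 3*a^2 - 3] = 6*a*(a - 1)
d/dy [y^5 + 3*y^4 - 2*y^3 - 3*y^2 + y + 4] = 5*y^4 + 12*y^3 - 6*y^2 - 6*y + 1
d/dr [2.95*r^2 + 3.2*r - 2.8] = 5.9*r + 3.2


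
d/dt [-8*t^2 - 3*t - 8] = -16*t - 3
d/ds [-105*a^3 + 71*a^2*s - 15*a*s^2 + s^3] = 71*a^2 - 30*a*s + 3*s^2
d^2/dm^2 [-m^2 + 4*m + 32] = -2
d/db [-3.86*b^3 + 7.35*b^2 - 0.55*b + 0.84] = -11.58*b^2 + 14.7*b - 0.55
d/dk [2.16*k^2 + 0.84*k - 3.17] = 4.32*k + 0.84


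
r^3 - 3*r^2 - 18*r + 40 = (r - 5)*(r - 2)*(r + 4)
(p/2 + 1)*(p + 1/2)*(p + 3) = p^3/2 + 11*p^2/4 + 17*p/4 + 3/2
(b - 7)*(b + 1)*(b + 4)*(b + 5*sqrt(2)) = b^4 - 2*b^3 + 5*sqrt(2)*b^3 - 31*b^2 - 10*sqrt(2)*b^2 - 155*sqrt(2)*b - 28*b - 140*sqrt(2)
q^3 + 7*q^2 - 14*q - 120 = (q - 4)*(q + 5)*(q + 6)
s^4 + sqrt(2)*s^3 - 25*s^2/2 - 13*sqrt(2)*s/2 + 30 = (s - 2*sqrt(2))*(s - sqrt(2))*(s + 3*sqrt(2)/2)*(s + 5*sqrt(2)/2)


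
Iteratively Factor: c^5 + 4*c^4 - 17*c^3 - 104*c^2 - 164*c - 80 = (c - 5)*(c^4 + 9*c^3 + 28*c^2 + 36*c + 16) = (c - 5)*(c + 2)*(c^3 + 7*c^2 + 14*c + 8) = (c - 5)*(c + 2)*(c + 4)*(c^2 + 3*c + 2) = (c - 5)*(c + 1)*(c + 2)*(c + 4)*(c + 2)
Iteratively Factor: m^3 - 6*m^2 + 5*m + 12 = (m + 1)*(m^2 - 7*m + 12) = (m - 4)*(m + 1)*(m - 3)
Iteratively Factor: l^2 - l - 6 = (l - 3)*(l + 2)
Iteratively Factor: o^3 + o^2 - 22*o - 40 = (o + 2)*(o^2 - o - 20) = (o - 5)*(o + 2)*(o + 4)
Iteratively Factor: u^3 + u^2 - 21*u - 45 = (u + 3)*(u^2 - 2*u - 15) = (u + 3)^2*(u - 5)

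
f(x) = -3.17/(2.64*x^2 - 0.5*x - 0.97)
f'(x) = -3.17*(0.5 - 5.28*x)/(2.64*x^2 - 0.5*x - 0.97)^2 = (16.7376*x - 1.585)/(-2.64*x^2 + 0.5*x + 0.97)^2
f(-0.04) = 3.35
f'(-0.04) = -2.52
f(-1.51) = -0.55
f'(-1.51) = -0.80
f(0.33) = 3.74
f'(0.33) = 5.48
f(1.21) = -1.38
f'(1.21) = 3.56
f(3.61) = -0.10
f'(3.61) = 0.06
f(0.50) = 5.66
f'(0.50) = 21.63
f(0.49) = 5.45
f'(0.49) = 19.59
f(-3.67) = -0.09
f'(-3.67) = -0.05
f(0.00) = 3.27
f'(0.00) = -1.68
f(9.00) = -0.02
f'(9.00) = 0.00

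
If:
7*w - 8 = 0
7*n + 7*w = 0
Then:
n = -8/7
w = 8/7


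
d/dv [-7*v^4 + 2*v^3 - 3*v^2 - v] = -28*v^3 + 6*v^2 - 6*v - 1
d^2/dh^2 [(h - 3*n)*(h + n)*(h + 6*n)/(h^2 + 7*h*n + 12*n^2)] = 12*n^2*(-h^3 + 9*h^2*n + 99*h*n^2 + 195*n^3)/(h^6 + 21*h^5*n + 183*h^4*n^2 + 847*h^3*n^3 + 2196*h^2*n^4 + 3024*h*n^5 + 1728*n^6)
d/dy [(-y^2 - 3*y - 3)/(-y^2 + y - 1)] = 2*(-2*y^2 - 2*y + 3)/(y^4 - 2*y^3 + 3*y^2 - 2*y + 1)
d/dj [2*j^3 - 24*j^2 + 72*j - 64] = 6*j^2 - 48*j + 72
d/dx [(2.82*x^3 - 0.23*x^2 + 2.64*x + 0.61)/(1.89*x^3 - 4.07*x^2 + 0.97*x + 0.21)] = (-11.0427*x^4 - 4.5084*x^3 + 8.8396*x^2 + 4.8688*x - 0.0373)/(3.5721*x^6 - 15.3846*x^5 + 20.2315*x^4 - 7.102*x^3 - 0.7685*x^2 + 0.4074*x + 0.0441)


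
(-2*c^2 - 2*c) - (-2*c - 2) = 2 - 2*c^2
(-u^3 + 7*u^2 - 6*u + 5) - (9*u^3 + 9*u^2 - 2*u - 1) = -10*u^3 - 2*u^2 - 4*u + 6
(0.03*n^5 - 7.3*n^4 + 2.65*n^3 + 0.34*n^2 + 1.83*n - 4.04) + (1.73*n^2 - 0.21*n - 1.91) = 0.03*n^5 - 7.3*n^4 + 2.65*n^3 + 2.07*n^2 + 1.62*n - 5.95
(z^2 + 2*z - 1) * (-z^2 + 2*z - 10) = -z^4 - 5*z^2 - 22*z + 10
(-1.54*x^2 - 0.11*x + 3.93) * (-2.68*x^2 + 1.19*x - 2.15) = 4.1272*x^4 - 1.5378*x^3 - 7.3523*x^2 + 4.9132*x - 8.4495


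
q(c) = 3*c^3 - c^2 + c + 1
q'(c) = 9*c^2 - 2*c + 1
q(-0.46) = 0.04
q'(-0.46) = 3.82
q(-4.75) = -347.83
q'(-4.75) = 213.56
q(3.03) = 78.30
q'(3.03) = 77.57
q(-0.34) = 0.43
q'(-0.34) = 2.72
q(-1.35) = -9.55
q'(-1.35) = 20.10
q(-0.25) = 0.64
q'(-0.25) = 2.06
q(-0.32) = 0.48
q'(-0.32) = 2.56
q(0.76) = 2.50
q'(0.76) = 4.68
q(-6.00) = -689.00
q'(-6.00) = 337.00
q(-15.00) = -10364.00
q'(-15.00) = 2056.00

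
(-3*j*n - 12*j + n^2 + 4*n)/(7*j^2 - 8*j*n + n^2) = (-3*j*n - 12*j + n^2 + 4*n)/(7*j^2 - 8*j*n + n^2)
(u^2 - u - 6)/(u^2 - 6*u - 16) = (u - 3)/(u - 8)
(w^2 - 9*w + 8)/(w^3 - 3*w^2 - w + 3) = (w - 8)/(w^2 - 2*w - 3)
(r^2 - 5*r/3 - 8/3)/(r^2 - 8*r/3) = (r + 1)/r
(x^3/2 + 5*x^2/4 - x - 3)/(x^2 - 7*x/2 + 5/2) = (2*x^3 + 5*x^2 - 4*x - 12)/(2*(2*x^2 - 7*x + 5))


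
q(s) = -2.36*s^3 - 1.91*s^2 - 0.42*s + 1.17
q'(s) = -7.08*s^2 - 3.82*s - 0.42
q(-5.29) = 299.31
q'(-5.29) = -178.34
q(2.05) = -28.05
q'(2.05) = -38.00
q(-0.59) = 1.24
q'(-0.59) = -0.63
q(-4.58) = 189.76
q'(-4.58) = -131.44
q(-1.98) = 12.83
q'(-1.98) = -20.61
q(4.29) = -222.11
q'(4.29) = -147.11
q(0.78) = -1.44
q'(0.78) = -7.71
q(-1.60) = 6.62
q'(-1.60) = -12.43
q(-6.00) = 444.69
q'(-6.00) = -232.38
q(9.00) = -1877.76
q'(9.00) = -608.28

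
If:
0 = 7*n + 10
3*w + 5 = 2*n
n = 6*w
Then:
No Solution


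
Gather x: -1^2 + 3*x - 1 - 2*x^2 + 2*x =-2*x^2 + 5*x - 2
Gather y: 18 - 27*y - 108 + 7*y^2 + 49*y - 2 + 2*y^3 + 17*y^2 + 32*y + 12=2*y^3 + 24*y^2 + 54*y - 80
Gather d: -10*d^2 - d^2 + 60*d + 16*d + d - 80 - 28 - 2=-11*d^2 + 77*d - 110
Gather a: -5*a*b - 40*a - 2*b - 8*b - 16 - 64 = a*(-5*b - 40) - 10*b - 80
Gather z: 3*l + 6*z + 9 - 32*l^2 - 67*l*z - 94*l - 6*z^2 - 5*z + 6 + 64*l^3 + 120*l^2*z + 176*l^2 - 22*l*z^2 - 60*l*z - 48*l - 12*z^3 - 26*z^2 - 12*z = 64*l^3 + 144*l^2 - 139*l - 12*z^3 + z^2*(-22*l - 32) + z*(120*l^2 - 127*l - 11) + 15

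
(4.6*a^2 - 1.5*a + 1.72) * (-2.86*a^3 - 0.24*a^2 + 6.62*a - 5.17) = -13.156*a^5 + 3.186*a^4 + 25.8928*a^3 - 34.1248*a^2 + 19.1414*a - 8.8924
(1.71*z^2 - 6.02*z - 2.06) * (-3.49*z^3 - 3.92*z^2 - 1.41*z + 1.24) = -5.9679*z^5 + 14.3066*z^4 + 28.3767*z^3 + 18.6838*z^2 - 4.5602*z - 2.5544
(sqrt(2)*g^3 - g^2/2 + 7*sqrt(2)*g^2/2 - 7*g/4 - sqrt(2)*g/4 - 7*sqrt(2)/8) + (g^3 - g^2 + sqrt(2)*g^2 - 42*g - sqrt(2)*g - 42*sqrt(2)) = g^3 + sqrt(2)*g^3 - 3*g^2/2 + 9*sqrt(2)*g^2/2 - 175*g/4 - 5*sqrt(2)*g/4 - 343*sqrt(2)/8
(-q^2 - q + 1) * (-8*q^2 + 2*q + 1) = 8*q^4 + 6*q^3 - 11*q^2 + q + 1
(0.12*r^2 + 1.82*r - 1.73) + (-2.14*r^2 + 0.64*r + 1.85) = -2.02*r^2 + 2.46*r + 0.12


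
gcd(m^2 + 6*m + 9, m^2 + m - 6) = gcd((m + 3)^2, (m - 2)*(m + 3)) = m + 3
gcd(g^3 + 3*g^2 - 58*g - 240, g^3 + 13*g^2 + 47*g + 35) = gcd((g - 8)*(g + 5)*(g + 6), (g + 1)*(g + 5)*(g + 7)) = g + 5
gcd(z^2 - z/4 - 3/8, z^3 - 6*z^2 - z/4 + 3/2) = z + 1/2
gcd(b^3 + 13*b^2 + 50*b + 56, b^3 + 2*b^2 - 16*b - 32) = b^2 + 6*b + 8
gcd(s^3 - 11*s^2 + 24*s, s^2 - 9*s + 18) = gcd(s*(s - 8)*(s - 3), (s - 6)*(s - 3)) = s - 3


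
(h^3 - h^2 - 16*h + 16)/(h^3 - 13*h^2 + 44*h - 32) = (h + 4)/(h - 8)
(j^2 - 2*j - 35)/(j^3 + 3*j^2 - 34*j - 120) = (j - 7)/(j^2 - 2*j - 24)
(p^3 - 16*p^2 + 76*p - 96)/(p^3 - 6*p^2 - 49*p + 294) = (p^2 - 10*p + 16)/(p^2 - 49)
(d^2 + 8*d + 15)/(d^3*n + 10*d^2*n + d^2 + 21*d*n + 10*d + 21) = (d + 5)/(d^2*n + 7*d*n + d + 7)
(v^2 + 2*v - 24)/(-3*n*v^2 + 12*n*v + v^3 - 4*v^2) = (v + 6)/(v*(-3*n + v))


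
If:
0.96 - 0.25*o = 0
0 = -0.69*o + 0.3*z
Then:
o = 3.84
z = 8.83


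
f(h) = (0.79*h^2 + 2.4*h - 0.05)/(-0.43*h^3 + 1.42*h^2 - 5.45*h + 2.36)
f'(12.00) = 0.03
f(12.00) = -0.24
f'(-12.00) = 0.00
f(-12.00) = 0.08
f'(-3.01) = -0.06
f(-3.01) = -0.00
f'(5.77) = 0.13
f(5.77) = -0.62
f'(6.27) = 0.11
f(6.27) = -0.56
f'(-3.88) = -0.03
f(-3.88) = 0.04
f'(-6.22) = -0.01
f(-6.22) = 0.08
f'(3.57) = 0.20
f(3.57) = -1.00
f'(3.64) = 0.20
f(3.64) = -0.99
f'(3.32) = 0.20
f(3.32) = -1.05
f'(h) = (1.58*h + 2.4)/(-0.43*h^3 + 1.42*h^2 - 5.45*h + 2.36) + (0.79*h^2 + 2.4*h - 0.05)*(1.29*h^2 - 2.84*h + 5.45)/(-0.43*h^3 + 1.42*h^2 - 5.45*h + 2.36)^2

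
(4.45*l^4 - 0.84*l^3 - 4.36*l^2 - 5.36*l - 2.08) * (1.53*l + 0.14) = 6.8085*l^5 - 0.6622*l^4 - 6.7884*l^3 - 8.8112*l^2 - 3.9328*l - 0.2912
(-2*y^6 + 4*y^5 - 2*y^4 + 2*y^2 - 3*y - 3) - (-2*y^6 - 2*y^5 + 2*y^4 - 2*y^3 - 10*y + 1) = 6*y^5 - 4*y^4 + 2*y^3 + 2*y^2 + 7*y - 4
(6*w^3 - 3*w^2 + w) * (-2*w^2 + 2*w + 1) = -12*w^5 + 18*w^4 - 2*w^3 - w^2 + w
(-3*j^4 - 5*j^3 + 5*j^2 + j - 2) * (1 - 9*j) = 27*j^5 + 42*j^4 - 50*j^3 - 4*j^2 + 19*j - 2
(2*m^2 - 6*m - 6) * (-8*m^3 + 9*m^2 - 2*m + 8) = -16*m^5 + 66*m^4 - 10*m^3 - 26*m^2 - 36*m - 48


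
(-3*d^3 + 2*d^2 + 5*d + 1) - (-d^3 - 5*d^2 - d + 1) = -2*d^3 + 7*d^2 + 6*d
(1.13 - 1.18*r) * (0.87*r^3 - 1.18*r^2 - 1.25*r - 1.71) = -1.0266*r^4 + 2.3755*r^3 + 0.1416*r^2 + 0.6053*r - 1.9323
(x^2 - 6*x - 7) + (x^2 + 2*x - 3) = 2*x^2 - 4*x - 10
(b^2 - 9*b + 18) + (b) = b^2 - 8*b + 18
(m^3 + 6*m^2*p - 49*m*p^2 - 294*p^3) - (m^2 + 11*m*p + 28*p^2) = m^3 + 6*m^2*p - m^2 - 49*m*p^2 - 11*m*p - 294*p^3 - 28*p^2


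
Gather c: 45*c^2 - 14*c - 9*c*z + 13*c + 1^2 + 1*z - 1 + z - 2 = 45*c^2 + c*(-9*z - 1) + 2*z - 2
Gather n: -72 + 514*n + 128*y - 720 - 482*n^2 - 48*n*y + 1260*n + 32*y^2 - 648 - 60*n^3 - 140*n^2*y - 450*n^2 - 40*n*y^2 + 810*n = -60*n^3 + n^2*(-140*y - 932) + n*(-40*y^2 - 48*y + 2584) + 32*y^2 + 128*y - 1440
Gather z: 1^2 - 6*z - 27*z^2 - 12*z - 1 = -27*z^2 - 18*z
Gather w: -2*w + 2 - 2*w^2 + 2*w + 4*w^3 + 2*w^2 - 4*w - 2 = 4*w^3 - 4*w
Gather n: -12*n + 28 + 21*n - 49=9*n - 21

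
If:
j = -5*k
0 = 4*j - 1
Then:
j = 1/4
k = -1/20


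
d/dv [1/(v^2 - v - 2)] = (1 - 2*v)/(-v^2 + v + 2)^2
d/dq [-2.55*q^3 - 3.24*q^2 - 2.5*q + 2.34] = -7.65*q^2 - 6.48*q - 2.5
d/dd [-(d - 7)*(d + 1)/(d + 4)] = (-d^2 - 8*d + 17)/(d^2 + 8*d + 16)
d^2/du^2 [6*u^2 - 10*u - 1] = 12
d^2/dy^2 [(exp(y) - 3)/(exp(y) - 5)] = 2*(exp(y) + 5)*exp(y)/(exp(3*y) - 15*exp(2*y) + 75*exp(y) - 125)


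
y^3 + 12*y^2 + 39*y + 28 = (y + 1)*(y + 4)*(y + 7)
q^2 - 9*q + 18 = (q - 6)*(q - 3)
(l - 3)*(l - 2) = l^2 - 5*l + 6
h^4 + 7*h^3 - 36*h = h*(h - 2)*(h + 3)*(h + 6)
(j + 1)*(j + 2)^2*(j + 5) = j^4 + 10*j^3 + 33*j^2 + 44*j + 20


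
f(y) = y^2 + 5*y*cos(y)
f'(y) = -5*y*sin(y) + 2*y + 5*cos(y)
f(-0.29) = -1.31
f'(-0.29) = 3.80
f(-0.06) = -0.30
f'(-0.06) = 4.85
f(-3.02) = 24.11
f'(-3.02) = -12.83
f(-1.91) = 6.83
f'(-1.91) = -14.49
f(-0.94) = -1.89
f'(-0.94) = -2.73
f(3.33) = -5.27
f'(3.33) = 4.87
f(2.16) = -1.34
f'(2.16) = -7.44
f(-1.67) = 3.62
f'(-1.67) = -12.14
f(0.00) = 0.00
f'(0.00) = 5.00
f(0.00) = 0.00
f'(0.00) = 5.00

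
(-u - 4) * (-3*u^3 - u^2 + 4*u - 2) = 3*u^4 + 13*u^3 - 14*u + 8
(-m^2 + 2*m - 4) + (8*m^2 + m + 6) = 7*m^2 + 3*m + 2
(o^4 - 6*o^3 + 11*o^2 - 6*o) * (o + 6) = o^5 - 25*o^3 + 60*o^2 - 36*o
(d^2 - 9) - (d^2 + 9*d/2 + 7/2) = -9*d/2 - 25/2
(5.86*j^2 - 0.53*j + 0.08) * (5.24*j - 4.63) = 30.7064*j^3 - 29.909*j^2 + 2.8731*j - 0.3704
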